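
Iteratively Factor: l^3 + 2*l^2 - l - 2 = (l + 2)*(l^2 - 1) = (l + 1)*(l + 2)*(l - 1)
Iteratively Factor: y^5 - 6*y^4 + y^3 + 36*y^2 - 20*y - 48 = (y + 2)*(y^4 - 8*y^3 + 17*y^2 + 2*y - 24) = (y - 2)*(y + 2)*(y^3 - 6*y^2 + 5*y + 12) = (y - 2)*(y + 1)*(y + 2)*(y^2 - 7*y + 12) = (y - 3)*(y - 2)*(y + 1)*(y + 2)*(y - 4)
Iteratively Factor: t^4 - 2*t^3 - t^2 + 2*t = (t - 2)*(t^3 - t) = (t - 2)*(t + 1)*(t^2 - t) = (t - 2)*(t - 1)*(t + 1)*(t)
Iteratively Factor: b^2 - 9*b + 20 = (b - 5)*(b - 4)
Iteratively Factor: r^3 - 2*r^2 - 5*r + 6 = (r - 1)*(r^2 - r - 6) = (r - 1)*(r + 2)*(r - 3)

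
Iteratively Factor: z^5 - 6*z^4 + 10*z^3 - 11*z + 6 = (z - 1)*(z^4 - 5*z^3 + 5*z^2 + 5*z - 6) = (z - 3)*(z - 1)*(z^3 - 2*z^2 - z + 2) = (z - 3)*(z - 1)^2*(z^2 - z - 2) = (z - 3)*(z - 1)^2*(z + 1)*(z - 2)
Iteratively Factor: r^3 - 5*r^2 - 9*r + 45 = (r - 3)*(r^2 - 2*r - 15) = (r - 3)*(r + 3)*(r - 5)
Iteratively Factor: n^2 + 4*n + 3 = (n + 1)*(n + 3)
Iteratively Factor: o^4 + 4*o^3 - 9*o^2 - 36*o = (o + 4)*(o^3 - 9*o) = (o + 3)*(o + 4)*(o^2 - 3*o) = (o - 3)*(o + 3)*(o + 4)*(o)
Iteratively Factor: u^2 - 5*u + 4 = (u - 4)*(u - 1)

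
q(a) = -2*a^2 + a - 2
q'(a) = 1 - 4*a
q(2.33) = -10.53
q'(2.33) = -8.32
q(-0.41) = -2.75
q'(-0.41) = 2.64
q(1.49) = -4.95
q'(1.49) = -4.96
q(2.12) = -8.87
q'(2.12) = -7.48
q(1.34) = -4.25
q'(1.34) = -4.36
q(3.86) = -27.94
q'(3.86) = -14.44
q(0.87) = -2.64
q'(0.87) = -2.48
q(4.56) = -39.03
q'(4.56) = -17.24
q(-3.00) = -23.00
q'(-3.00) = 13.00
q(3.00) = -17.00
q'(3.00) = -11.00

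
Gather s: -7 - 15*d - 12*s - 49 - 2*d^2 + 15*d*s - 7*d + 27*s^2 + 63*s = -2*d^2 - 22*d + 27*s^2 + s*(15*d + 51) - 56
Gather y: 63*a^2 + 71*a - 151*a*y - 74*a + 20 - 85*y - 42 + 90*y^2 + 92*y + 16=63*a^2 - 3*a + 90*y^2 + y*(7 - 151*a) - 6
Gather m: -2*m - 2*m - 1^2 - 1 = -4*m - 2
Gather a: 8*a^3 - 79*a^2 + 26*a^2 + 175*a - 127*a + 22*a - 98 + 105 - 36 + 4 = 8*a^3 - 53*a^2 + 70*a - 25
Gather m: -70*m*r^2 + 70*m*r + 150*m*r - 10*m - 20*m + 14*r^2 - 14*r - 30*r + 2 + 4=m*(-70*r^2 + 220*r - 30) + 14*r^2 - 44*r + 6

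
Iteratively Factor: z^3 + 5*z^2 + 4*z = (z)*(z^2 + 5*z + 4) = z*(z + 4)*(z + 1)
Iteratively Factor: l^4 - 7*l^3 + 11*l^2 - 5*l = (l - 1)*(l^3 - 6*l^2 + 5*l) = (l - 1)^2*(l^2 - 5*l) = (l - 5)*(l - 1)^2*(l)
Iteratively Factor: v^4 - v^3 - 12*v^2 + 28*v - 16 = (v - 2)*(v^3 + v^2 - 10*v + 8) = (v - 2)*(v - 1)*(v^2 + 2*v - 8) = (v - 2)*(v - 1)*(v + 4)*(v - 2)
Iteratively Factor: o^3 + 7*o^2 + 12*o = (o + 3)*(o^2 + 4*o) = (o + 3)*(o + 4)*(o)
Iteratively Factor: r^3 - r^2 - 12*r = (r - 4)*(r^2 + 3*r) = r*(r - 4)*(r + 3)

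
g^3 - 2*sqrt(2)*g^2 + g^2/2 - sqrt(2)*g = g*(g + 1/2)*(g - 2*sqrt(2))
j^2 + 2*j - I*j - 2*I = (j + 2)*(j - I)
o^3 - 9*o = o*(o - 3)*(o + 3)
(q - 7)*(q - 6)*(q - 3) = q^3 - 16*q^2 + 81*q - 126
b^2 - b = b*(b - 1)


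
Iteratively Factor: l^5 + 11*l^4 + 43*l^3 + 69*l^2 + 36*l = (l)*(l^4 + 11*l^3 + 43*l^2 + 69*l + 36) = l*(l + 3)*(l^3 + 8*l^2 + 19*l + 12) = l*(l + 3)*(l + 4)*(l^2 + 4*l + 3) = l*(l + 1)*(l + 3)*(l + 4)*(l + 3)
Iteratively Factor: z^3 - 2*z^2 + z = (z - 1)*(z^2 - z) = z*(z - 1)*(z - 1)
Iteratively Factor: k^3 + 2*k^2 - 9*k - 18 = (k + 3)*(k^2 - k - 6) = (k + 2)*(k + 3)*(k - 3)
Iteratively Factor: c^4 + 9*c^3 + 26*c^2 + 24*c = (c)*(c^3 + 9*c^2 + 26*c + 24) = c*(c + 3)*(c^2 + 6*c + 8) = c*(c + 2)*(c + 3)*(c + 4)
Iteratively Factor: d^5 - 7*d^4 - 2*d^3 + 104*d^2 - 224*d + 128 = (d - 4)*(d^4 - 3*d^3 - 14*d^2 + 48*d - 32) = (d - 4)*(d - 2)*(d^3 - d^2 - 16*d + 16) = (d - 4)*(d - 2)*(d - 1)*(d^2 - 16) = (d - 4)^2*(d - 2)*(d - 1)*(d + 4)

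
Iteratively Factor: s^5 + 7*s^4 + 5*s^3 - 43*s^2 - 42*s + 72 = (s + 3)*(s^4 + 4*s^3 - 7*s^2 - 22*s + 24) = (s + 3)^2*(s^3 + s^2 - 10*s + 8) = (s - 1)*(s + 3)^2*(s^2 + 2*s - 8) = (s - 1)*(s + 3)^2*(s + 4)*(s - 2)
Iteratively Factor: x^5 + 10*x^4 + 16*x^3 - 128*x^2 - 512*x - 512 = (x + 2)*(x^4 + 8*x^3 - 128*x - 256) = (x + 2)*(x + 4)*(x^3 + 4*x^2 - 16*x - 64) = (x - 4)*(x + 2)*(x + 4)*(x^2 + 8*x + 16) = (x - 4)*(x + 2)*(x + 4)^2*(x + 4)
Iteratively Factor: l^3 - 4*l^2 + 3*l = (l - 1)*(l^2 - 3*l) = l*(l - 1)*(l - 3)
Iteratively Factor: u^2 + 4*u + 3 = (u + 3)*(u + 1)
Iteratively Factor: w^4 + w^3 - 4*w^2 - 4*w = (w + 2)*(w^3 - w^2 - 2*w) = w*(w + 2)*(w^2 - w - 2) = w*(w - 2)*(w + 2)*(w + 1)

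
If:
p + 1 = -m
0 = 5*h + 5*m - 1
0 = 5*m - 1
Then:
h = 0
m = 1/5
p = -6/5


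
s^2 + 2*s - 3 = (s - 1)*(s + 3)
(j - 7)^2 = j^2 - 14*j + 49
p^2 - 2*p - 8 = (p - 4)*(p + 2)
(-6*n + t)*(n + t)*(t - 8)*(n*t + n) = -6*n^3*t^2 + 42*n^3*t + 48*n^3 - 5*n^2*t^3 + 35*n^2*t^2 + 40*n^2*t + n*t^4 - 7*n*t^3 - 8*n*t^2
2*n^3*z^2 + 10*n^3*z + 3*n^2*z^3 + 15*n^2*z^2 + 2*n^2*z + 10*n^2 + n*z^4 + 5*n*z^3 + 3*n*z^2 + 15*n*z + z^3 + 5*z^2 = (n + z)*(2*n + z)*(z + 5)*(n*z + 1)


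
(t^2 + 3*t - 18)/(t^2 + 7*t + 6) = (t - 3)/(t + 1)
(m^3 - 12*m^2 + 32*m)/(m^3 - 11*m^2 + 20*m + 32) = m/(m + 1)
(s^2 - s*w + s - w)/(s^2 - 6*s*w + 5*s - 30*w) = (s^2 - s*w + s - w)/(s^2 - 6*s*w + 5*s - 30*w)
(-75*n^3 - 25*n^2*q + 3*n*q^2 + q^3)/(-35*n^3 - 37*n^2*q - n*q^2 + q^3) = (-15*n^2 - 2*n*q + q^2)/(-7*n^2 - 6*n*q + q^2)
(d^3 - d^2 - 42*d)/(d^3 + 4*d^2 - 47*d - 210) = d/(d + 5)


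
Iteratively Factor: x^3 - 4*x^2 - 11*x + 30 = (x - 2)*(x^2 - 2*x - 15) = (x - 2)*(x + 3)*(x - 5)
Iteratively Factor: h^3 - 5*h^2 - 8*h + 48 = (h - 4)*(h^2 - h - 12) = (h - 4)^2*(h + 3)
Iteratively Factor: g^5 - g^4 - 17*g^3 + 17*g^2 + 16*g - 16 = (g + 1)*(g^4 - 2*g^3 - 15*g^2 + 32*g - 16) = (g - 1)*(g + 1)*(g^3 - g^2 - 16*g + 16) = (g - 4)*(g - 1)*(g + 1)*(g^2 + 3*g - 4) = (g - 4)*(g - 1)*(g + 1)*(g + 4)*(g - 1)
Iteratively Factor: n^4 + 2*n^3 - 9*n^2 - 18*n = (n + 2)*(n^3 - 9*n) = (n - 3)*(n + 2)*(n^2 + 3*n) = (n - 3)*(n + 2)*(n + 3)*(n)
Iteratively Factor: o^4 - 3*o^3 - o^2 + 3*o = (o - 3)*(o^3 - o) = o*(o - 3)*(o^2 - 1) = o*(o - 3)*(o - 1)*(o + 1)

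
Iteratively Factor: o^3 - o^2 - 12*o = (o + 3)*(o^2 - 4*o) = o*(o + 3)*(o - 4)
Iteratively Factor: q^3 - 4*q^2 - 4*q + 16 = (q + 2)*(q^2 - 6*q + 8) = (q - 2)*(q + 2)*(q - 4)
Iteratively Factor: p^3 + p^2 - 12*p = (p - 3)*(p^2 + 4*p) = p*(p - 3)*(p + 4)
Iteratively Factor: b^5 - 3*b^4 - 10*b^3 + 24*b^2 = (b - 4)*(b^4 + b^3 - 6*b^2) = (b - 4)*(b + 3)*(b^3 - 2*b^2) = b*(b - 4)*(b + 3)*(b^2 - 2*b) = b^2*(b - 4)*(b + 3)*(b - 2)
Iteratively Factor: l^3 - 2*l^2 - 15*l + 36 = (l - 3)*(l^2 + l - 12) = (l - 3)^2*(l + 4)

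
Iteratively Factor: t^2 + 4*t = (t)*(t + 4)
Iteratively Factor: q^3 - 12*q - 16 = (q + 2)*(q^2 - 2*q - 8) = (q + 2)^2*(q - 4)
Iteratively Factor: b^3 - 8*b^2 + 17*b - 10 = (b - 2)*(b^2 - 6*b + 5) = (b - 2)*(b - 1)*(b - 5)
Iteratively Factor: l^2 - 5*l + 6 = (l - 2)*(l - 3)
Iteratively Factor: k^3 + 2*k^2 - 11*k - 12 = (k + 4)*(k^2 - 2*k - 3) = (k - 3)*(k + 4)*(k + 1)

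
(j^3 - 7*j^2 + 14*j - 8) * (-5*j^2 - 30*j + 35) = -5*j^5 + 5*j^4 + 175*j^3 - 625*j^2 + 730*j - 280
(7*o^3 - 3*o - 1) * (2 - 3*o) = -21*o^4 + 14*o^3 + 9*o^2 - 3*o - 2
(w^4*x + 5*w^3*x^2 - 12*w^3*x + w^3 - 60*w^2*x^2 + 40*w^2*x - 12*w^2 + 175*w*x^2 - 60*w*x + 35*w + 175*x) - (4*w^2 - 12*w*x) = w^4*x + 5*w^3*x^2 - 12*w^3*x + w^3 - 60*w^2*x^2 + 40*w^2*x - 16*w^2 + 175*w*x^2 - 48*w*x + 35*w + 175*x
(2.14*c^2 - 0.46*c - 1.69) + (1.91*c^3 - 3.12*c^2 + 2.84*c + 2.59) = 1.91*c^3 - 0.98*c^2 + 2.38*c + 0.9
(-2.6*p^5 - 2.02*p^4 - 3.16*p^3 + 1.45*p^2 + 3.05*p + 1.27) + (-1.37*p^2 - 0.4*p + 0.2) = -2.6*p^5 - 2.02*p^4 - 3.16*p^3 + 0.0799999999999998*p^2 + 2.65*p + 1.47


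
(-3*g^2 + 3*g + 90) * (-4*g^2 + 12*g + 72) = 12*g^4 - 48*g^3 - 540*g^2 + 1296*g + 6480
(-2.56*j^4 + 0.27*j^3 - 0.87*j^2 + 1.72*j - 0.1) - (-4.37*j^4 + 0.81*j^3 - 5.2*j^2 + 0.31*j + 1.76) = 1.81*j^4 - 0.54*j^3 + 4.33*j^2 + 1.41*j - 1.86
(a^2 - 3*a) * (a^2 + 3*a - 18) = a^4 - 27*a^2 + 54*a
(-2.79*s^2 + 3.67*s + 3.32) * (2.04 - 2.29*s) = 6.3891*s^3 - 14.0959*s^2 - 0.116*s + 6.7728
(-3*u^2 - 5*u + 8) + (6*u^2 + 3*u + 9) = 3*u^2 - 2*u + 17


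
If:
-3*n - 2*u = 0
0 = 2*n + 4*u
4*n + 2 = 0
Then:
No Solution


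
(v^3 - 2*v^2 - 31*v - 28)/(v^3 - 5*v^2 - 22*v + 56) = (v + 1)/(v - 2)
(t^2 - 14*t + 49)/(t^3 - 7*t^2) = (t - 7)/t^2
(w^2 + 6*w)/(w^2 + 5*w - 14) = w*(w + 6)/(w^2 + 5*w - 14)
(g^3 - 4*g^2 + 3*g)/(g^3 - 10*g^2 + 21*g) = (g - 1)/(g - 7)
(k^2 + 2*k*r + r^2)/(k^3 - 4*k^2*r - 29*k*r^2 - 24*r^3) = (-k - r)/(-k^2 + 5*k*r + 24*r^2)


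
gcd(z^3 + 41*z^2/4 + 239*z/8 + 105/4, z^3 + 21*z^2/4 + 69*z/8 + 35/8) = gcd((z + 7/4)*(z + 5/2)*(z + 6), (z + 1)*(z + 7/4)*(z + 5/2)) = z^2 + 17*z/4 + 35/8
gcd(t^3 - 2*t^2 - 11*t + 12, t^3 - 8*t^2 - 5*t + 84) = t^2 - t - 12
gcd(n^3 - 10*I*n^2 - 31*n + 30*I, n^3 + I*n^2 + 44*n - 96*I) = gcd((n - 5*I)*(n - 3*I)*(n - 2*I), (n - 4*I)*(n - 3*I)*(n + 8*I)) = n - 3*I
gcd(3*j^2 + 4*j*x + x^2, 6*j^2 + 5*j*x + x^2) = 3*j + x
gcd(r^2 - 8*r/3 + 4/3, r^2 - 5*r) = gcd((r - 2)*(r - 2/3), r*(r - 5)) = 1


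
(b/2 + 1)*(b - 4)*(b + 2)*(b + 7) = b^4/2 + 7*b^3/2 - 6*b^2 - 50*b - 56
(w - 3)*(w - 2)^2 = w^3 - 7*w^2 + 16*w - 12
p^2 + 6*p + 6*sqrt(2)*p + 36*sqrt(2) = (p + 6)*(p + 6*sqrt(2))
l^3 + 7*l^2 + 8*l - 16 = (l - 1)*(l + 4)^2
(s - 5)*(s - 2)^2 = s^3 - 9*s^2 + 24*s - 20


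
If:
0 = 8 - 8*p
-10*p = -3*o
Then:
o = 10/3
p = 1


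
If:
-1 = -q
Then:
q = 1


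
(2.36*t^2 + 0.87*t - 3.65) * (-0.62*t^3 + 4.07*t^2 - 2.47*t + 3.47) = -1.4632*t^5 + 9.0658*t^4 - 0.0253000000000001*t^3 - 8.8152*t^2 + 12.0344*t - 12.6655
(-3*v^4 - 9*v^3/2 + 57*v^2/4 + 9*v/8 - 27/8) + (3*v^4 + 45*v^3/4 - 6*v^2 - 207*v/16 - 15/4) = 27*v^3/4 + 33*v^2/4 - 189*v/16 - 57/8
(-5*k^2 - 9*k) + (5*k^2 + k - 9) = -8*k - 9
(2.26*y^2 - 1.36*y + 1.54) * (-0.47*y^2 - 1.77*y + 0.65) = -1.0622*y^4 - 3.361*y^3 + 3.1524*y^2 - 3.6098*y + 1.001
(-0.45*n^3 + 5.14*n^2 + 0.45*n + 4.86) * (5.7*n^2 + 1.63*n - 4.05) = -2.565*n^5 + 28.5645*n^4 + 12.7657*n^3 + 7.6185*n^2 + 6.0993*n - 19.683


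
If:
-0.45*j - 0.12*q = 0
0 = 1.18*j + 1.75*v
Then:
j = -1.48305084745763*v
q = 5.5614406779661*v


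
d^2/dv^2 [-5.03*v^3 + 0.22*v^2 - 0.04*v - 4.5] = 0.44 - 30.18*v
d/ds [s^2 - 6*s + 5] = 2*s - 6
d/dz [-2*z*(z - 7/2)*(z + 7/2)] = 49/2 - 6*z^2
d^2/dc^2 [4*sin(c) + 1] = -4*sin(c)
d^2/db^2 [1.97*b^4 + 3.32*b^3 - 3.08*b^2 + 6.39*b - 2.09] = 23.64*b^2 + 19.92*b - 6.16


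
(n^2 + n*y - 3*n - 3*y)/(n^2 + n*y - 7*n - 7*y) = (n - 3)/(n - 7)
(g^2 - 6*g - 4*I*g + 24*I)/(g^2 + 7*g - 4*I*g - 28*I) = (g - 6)/(g + 7)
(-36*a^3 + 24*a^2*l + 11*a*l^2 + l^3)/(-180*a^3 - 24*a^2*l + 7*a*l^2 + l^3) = (a - l)/(5*a - l)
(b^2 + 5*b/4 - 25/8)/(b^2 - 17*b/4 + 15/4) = (b + 5/2)/(b - 3)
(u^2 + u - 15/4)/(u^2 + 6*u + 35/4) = (2*u - 3)/(2*u + 7)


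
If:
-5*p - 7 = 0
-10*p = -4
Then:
No Solution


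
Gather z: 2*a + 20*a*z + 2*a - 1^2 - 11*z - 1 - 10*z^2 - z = 4*a - 10*z^2 + z*(20*a - 12) - 2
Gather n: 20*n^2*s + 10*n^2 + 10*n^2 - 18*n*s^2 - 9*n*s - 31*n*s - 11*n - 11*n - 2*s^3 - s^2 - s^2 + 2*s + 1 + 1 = n^2*(20*s + 20) + n*(-18*s^2 - 40*s - 22) - 2*s^3 - 2*s^2 + 2*s + 2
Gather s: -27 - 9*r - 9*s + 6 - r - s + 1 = -10*r - 10*s - 20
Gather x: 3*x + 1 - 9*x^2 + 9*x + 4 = -9*x^2 + 12*x + 5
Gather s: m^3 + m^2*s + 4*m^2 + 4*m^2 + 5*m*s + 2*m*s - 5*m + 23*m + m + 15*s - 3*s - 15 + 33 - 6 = m^3 + 8*m^2 + 19*m + s*(m^2 + 7*m + 12) + 12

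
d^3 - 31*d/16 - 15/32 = (d - 3/2)*(d + 1/4)*(d + 5/4)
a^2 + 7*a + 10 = (a + 2)*(a + 5)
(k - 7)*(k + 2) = k^2 - 5*k - 14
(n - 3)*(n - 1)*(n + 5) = n^3 + n^2 - 17*n + 15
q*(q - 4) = q^2 - 4*q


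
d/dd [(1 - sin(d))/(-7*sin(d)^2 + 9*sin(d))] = (-7*cos(d) + 14/tan(d) - 9*cos(d)/sin(d)^2)/(7*sin(d) - 9)^2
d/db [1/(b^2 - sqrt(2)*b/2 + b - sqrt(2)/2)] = 2*(-4*b - 2 + sqrt(2))/(2*b^2 - sqrt(2)*b + 2*b - sqrt(2))^2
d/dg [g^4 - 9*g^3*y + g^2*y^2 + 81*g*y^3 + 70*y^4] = 4*g^3 - 27*g^2*y + 2*g*y^2 + 81*y^3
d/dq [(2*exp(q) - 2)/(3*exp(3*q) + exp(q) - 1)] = -12*exp(4*q)/(3*exp(3*q) + exp(q) - 1)^2 + 18*exp(3*q)/(3*exp(3*q) + exp(q) - 1)^2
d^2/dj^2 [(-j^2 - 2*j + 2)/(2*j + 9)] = -74/(8*j^3 + 108*j^2 + 486*j + 729)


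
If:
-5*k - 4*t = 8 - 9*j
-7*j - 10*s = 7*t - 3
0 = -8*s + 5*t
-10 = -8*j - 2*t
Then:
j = 11/8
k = 51/40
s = -5/16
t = -1/2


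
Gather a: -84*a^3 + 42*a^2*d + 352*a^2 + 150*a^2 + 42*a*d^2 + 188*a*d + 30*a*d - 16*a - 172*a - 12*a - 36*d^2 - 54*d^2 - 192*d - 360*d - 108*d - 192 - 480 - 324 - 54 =-84*a^3 + a^2*(42*d + 502) + a*(42*d^2 + 218*d - 200) - 90*d^2 - 660*d - 1050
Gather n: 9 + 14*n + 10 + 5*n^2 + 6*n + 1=5*n^2 + 20*n + 20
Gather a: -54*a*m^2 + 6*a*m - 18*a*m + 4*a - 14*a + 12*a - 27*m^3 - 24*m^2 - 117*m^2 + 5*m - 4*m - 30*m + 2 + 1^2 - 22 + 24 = a*(-54*m^2 - 12*m + 2) - 27*m^3 - 141*m^2 - 29*m + 5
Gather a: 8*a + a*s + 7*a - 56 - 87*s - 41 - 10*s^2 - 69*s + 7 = a*(s + 15) - 10*s^2 - 156*s - 90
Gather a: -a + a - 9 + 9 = 0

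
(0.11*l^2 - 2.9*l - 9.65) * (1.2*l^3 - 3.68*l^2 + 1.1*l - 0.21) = 0.132*l^5 - 3.8848*l^4 - 0.786999999999999*l^3 + 32.2989*l^2 - 10.006*l + 2.0265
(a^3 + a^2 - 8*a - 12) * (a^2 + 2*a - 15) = a^5 + 3*a^4 - 21*a^3 - 43*a^2 + 96*a + 180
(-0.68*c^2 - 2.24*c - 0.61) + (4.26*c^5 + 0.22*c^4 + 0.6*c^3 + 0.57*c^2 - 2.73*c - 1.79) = 4.26*c^5 + 0.22*c^4 + 0.6*c^3 - 0.11*c^2 - 4.97*c - 2.4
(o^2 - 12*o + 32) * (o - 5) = o^3 - 17*o^2 + 92*o - 160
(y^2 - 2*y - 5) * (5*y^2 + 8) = 5*y^4 - 10*y^3 - 17*y^2 - 16*y - 40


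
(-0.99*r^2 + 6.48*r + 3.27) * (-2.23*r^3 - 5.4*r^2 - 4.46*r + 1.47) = 2.2077*r^5 - 9.1044*r^4 - 37.8687*r^3 - 48.0141*r^2 - 5.0586*r + 4.8069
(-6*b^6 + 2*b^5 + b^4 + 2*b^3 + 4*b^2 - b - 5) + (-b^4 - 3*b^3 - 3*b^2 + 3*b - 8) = -6*b^6 + 2*b^5 - b^3 + b^2 + 2*b - 13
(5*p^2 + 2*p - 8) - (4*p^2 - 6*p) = p^2 + 8*p - 8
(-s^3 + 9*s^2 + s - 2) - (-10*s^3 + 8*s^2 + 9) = 9*s^3 + s^2 + s - 11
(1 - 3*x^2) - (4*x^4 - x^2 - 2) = -4*x^4 - 2*x^2 + 3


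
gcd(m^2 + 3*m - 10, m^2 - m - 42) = 1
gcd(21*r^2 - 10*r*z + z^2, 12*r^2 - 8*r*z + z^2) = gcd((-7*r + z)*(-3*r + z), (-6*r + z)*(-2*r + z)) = 1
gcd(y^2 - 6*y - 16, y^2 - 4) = y + 2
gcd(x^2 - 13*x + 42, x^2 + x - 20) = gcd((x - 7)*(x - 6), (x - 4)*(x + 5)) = 1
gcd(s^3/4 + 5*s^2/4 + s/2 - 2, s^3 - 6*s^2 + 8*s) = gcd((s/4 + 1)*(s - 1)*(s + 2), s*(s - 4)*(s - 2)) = 1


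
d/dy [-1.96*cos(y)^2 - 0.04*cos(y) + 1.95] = (3.92*cos(y) + 0.04)*sin(y)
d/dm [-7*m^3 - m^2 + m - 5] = -21*m^2 - 2*m + 1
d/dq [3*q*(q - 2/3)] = 6*q - 2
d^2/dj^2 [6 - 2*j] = 0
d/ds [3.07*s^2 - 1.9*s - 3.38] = 6.14*s - 1.9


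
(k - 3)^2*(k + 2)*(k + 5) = k^4 + k^3 - 23*k^2 + 3*k + 90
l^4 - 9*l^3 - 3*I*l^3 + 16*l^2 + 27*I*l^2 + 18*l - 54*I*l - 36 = (l - 6)*(l - 3)*(l - 2*I)*(l - I)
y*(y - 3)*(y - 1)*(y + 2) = y^4 - 2*y^3 - 5*y^2 + 6*y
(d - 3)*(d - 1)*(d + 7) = d^3 + 3*d^2 - 25*d + 21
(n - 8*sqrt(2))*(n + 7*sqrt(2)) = n^2 - sqrt(2)*n - 112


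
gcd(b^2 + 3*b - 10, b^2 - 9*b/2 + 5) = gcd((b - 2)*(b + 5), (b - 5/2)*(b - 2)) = b - 2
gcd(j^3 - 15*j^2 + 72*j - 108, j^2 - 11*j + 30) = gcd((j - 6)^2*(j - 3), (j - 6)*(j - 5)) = j - 6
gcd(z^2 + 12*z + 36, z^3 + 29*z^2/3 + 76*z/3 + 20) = z + 6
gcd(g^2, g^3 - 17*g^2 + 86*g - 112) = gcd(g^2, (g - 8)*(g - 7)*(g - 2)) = 1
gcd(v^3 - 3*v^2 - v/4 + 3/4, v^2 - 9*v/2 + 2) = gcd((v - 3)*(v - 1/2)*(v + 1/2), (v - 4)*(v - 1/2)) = v - 1/2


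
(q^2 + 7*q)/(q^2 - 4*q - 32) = q*(q + 7)/(q^2 - 4*q - 32)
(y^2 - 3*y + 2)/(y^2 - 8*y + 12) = (y - 1)/(y - 6)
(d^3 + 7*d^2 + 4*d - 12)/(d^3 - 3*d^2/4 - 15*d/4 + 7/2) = 4*(d + 6)/(4*d - 7)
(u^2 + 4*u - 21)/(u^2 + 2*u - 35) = (u - 3)/(u - 5)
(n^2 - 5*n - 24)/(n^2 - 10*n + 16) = (n + 3)/(n - 2)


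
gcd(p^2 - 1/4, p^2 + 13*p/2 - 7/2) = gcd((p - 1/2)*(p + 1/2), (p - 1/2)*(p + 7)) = p - 1/2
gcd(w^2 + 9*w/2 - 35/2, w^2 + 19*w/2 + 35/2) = w + 7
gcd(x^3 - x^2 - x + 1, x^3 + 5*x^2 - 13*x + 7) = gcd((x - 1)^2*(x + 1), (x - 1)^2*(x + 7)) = x^2 - 2*x + 1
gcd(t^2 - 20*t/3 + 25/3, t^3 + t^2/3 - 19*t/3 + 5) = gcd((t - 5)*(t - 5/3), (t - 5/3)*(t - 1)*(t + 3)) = t - 5/3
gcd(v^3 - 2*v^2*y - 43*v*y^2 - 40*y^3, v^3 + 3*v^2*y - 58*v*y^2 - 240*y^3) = -v^2 + 3*v*y + 40*y^2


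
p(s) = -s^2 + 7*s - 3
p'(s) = 7 - 2*s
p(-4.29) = -51.43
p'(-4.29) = 15.58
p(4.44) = 8.37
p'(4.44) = -1.88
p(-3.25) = -36.31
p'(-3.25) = 13.50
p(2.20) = 7.56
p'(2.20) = 2.60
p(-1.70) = -17.79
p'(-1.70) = 10.40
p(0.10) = -2.31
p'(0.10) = 6.80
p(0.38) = -0.48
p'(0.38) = 6.24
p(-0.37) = -5.73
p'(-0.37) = 7.74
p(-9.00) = -147.00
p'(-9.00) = 25.00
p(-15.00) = -333.00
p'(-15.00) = 37.00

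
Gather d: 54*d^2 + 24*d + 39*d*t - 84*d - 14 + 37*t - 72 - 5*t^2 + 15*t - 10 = 54*d^2 + d*(39*t - 60) - 5*t^2 + 52*t - 96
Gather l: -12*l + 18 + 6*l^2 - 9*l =6*l^2 - 21*l + 18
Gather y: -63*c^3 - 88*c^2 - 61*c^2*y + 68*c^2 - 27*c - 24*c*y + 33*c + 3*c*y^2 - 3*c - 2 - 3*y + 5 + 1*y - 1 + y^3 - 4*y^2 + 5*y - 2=-63*c^3 - 20*c^2 + 3*c + y^3 + y^2*(3*c - 4) + y*(-61*c^2 - 24*c + 3)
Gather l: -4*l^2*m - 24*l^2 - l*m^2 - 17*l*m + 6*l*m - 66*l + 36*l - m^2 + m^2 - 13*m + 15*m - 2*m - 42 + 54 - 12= l^2*(-4*m - 24) + l*(-m^2 - 11*m - 30)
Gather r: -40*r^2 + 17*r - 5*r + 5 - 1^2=-40*r^2 + 12*r + 4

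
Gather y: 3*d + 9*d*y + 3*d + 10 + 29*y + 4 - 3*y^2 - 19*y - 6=6*d - 3*y^2 + y*(9*d + 10) + 8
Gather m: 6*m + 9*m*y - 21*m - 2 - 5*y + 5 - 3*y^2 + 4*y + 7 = m*(9*y - 15) - 3*y^2 - y + 10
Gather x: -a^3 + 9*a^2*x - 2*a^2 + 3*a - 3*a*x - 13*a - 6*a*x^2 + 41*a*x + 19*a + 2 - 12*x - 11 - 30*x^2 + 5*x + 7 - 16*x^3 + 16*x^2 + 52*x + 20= -a^3 - 2*a^2 + 9*a - 16*x^3 + x^2*(-6*a - 14) + x*(9*a^2 + 38*a + 45) + 18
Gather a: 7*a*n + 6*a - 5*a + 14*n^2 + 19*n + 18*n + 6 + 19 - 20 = a*(7*n + 1) + 14*n^2 + 37*n + 5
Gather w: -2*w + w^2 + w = w^2 - w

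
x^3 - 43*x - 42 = (x - 7)*(x + 1)*(x + 6)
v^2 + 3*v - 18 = (v - 3)*(v + 6)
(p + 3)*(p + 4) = p^2 + 7*p + 12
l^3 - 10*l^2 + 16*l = l*(l - 8)*(l - 2)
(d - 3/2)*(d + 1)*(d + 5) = d^3 + 9*d^2/2 - 4*d - 15/2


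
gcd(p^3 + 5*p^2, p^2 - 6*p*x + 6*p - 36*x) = 1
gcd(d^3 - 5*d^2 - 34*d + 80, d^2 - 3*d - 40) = d^2 - 3*d - 40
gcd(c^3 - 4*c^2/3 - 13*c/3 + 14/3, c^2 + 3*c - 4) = c - 1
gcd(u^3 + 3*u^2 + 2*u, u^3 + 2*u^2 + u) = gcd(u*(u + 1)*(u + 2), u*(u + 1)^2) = u^2 + u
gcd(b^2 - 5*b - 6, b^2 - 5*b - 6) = b^2 - 5*b - 6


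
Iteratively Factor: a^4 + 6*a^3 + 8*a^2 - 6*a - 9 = (a + 3)*(a^3 + 3*a^2 - a - 3) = (a + 3)^2*(a^2 - 1) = (a + 1)*(a + 3)^2*(a - 1)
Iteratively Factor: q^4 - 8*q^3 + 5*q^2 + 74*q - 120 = (q - 4)*(q^3 - 4*q^2 - 11*q + 30) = (q - 4)*(q + 3)*(q^2 - 7*q + 10) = (q - 5)*(q - 4)*(q + 3)*(q - 2)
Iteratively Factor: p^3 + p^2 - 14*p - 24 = (p + 2)*(p^2 - p - 12) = (p + 2)*(p + 3)*(p - 4)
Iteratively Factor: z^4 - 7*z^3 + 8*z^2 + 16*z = (z - 4)*(z^3 - 3*z^2 - 4*z) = (z - 4)^2*(z^2 + z) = (z - 4)^2*(z + 1)*(z)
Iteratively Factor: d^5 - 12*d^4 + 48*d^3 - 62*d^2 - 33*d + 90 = (d - 2)*(d^4 - 10*d^3 + 28*d^2 - 6*d - 45) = (d - 3)*(d - 2)*(d^3 - 7*d^2 + 7*d + 15) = (d - 3)^2*(d - 2)*(d^2 - 4*d - 5) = (d - 3)^2*(d - 2)*(d + 1)*(d - 5)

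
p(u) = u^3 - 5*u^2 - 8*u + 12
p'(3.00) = -11.00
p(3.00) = -30.00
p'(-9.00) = 325.00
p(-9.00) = -1050.00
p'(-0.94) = 4.05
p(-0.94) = 14.27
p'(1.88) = -16.20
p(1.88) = -14.07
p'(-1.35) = 10.97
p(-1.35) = 11.23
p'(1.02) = -15.08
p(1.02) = -0.30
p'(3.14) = -9.82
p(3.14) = -31.46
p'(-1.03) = 5.48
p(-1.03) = 13.84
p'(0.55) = -12.59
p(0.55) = 6.25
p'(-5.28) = 128.44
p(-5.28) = -232.35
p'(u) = 3*u^2 - 10*u - 8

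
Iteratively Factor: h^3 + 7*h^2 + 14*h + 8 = (h + 4)*(h^2 + 3*h + 2) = (h + 2)*(h + 4)*(h + 1)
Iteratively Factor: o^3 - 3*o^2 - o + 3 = (o - 1)*(o^2 - 2*o - 3) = (o - 3)*(o - 1)*(o + 1)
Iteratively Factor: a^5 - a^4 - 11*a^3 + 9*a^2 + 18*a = (a - 2)*(a^4 + a^3 - 9*a^2 - 9*a) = a*(a - 2)*(a^3 + a^2 - 9*a - 9) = a*(a - 2)*(a + 1)*(a^2 - 9) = a*(a - 2)*(a + 1)*(a + 3)*(a - 3)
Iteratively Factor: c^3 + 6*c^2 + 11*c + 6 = (c + 3)*(c^2 + 3*c + 2) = (c + 1)*(c + 3)*(c + 2)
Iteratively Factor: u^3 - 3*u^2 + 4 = (u - 2)*(u^2 - u - 2) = (u - 2)*(u + 1)*(u - 2)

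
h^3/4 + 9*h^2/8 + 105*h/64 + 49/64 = (h/4 + 1/4)*(h + 7/4)^2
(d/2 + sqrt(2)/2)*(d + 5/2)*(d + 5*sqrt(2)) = d^3/2 + 5*d^2/4 + 3*sqrt(2)*d^2 + 5*d + 15*sqrt(2)*d/2 + 25/2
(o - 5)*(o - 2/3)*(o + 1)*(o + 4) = o^4 - 2*o^3/3 - 21*o^2 - 6*o + 40/3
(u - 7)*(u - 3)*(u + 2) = u^3 - 8*u^2 + u + 42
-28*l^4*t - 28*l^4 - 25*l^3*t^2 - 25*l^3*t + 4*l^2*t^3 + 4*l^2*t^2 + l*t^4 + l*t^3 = (-4*l + t)*(l + t)*(7*l + t)*(l*t + l)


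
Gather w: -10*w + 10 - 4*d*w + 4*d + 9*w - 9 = 4*d + w*(-4*d - 1) + 1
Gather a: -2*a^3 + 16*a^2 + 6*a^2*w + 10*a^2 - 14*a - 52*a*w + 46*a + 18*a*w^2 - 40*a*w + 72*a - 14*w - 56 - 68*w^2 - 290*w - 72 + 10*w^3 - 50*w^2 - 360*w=-2*a^3 + a^2*(6*w + 26) + a*(18*w^2 - 92*w + 104) + 10*w^3 - 118*w^2 - 664*w - 128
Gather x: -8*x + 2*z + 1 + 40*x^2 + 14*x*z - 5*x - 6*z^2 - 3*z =40*x^2 + x*(14*z - 13) - 6*z^2 - z + 1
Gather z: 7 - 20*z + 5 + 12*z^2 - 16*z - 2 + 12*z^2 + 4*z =24*z^2 - 32*z + 10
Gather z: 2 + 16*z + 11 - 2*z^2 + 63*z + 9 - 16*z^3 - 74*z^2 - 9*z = -16*z^3 - 76*z^2 + 70*z + 22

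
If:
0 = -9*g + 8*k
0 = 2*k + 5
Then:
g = -20/9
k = -5/2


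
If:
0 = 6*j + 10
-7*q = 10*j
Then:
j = -5/3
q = 50/21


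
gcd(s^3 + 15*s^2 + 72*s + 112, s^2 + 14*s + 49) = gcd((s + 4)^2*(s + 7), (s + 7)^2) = s + 7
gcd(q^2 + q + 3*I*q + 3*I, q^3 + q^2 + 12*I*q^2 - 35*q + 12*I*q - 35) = q + 1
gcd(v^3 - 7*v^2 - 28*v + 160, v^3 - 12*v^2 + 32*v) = v^2 - 12*v + 32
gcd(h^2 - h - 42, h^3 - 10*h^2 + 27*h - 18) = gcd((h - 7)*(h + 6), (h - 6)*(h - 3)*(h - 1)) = 1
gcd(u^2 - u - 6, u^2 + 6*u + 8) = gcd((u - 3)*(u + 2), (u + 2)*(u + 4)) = u + 2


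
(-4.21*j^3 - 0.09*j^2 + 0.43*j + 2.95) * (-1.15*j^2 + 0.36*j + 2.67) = 4.8415*j^5 - 1.4121*j^4 - 11.7676*j^3 - 3.478*j^2 + 2.2101*j + 7.8765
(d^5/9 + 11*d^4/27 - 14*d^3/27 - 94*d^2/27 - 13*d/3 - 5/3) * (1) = d^5/9 + 11*d^4/27 - 14*d^3/27 - 94*d^2/27 - 13*d/3 - 5/3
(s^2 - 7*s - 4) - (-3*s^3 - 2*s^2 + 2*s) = 3*s^3 + 3*s^2 - 9*s - 4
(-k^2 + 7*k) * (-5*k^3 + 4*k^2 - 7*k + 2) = 5*k^5 - 39*k^4 + 35*k^3 - 51*k^2 + 14*k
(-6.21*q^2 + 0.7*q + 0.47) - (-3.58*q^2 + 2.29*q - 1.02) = -2.63*q^2 - 1.59*q + 1.49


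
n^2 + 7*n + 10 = (n + 2)*(n + 5)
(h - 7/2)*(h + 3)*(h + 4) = h^3 + 7*h^2/2 - 25*h/2 - 42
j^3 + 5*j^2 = j^2*(j + 5)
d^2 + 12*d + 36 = (d + 6)^2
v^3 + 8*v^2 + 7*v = v*(v + 1)*(v + 7)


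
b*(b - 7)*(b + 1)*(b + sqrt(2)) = b^4 - 6*b^3 + sqrt(2)*b^3 - 6*sqrt(2)*b^2 - 7*b^2 - 7*sqrt(2)*b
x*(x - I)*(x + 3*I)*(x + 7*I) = x^4 + 9*I*x^3 - 11*x^2 + 21*I*x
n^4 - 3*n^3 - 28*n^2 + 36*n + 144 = (n - 6)*(n - 3)*(n + 2)*(n + 4)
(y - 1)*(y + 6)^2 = y^3 + 11*y^2 + 24*y - 36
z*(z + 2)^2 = z^3 + 4*z^2 + 4*z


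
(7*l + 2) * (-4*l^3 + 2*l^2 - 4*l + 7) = -28*l^4 + 6*l^3 - 24*l^2 + 41*l + 14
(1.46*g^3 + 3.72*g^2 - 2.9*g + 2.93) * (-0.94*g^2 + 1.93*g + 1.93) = -1.3724*g^5 - 0.679*g^4 + 12.7234*g^3 - 1.1716*g^2 + 0.057900000000001*g + 5.6549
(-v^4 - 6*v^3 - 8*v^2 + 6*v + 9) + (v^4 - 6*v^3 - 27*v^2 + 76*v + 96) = -12*v^3 - 35*v^2 + 82*v + 105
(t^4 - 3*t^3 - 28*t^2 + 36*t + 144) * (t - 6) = t^5 - 9*t^4 - 10*t^3 + 204*t^2 - 72*t - 864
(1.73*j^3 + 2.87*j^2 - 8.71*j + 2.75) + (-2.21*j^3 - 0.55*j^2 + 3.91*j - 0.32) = -0.48*j^3 + 2.32*j^2 - 4.8*j + 2.43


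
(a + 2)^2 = a^2 + 4*a + 4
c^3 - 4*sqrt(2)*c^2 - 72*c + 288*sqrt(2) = (c - 6*sqrt(2))*(c - 4*sqrt(2))*(c + 6*sqrt(2))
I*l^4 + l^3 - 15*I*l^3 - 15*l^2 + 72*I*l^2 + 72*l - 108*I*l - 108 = (l - 6)^2*(l - 3)*(I*l + 1)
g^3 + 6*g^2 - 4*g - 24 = (g - 2)*(g + 2)*(g + 6)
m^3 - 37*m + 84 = (m - 4)*(m - 3)*(m + 7)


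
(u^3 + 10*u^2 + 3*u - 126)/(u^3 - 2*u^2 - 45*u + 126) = (u + 6)/(u - 6)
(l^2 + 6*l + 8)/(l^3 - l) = (l^2 + 6*l + 8)/(l^3 - l)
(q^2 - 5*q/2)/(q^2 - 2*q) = (q - 5/2)/(q - 2)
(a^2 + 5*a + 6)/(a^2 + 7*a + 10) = (a + 3)/(a + 5)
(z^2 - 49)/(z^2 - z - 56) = (z - 7)/(z - 8)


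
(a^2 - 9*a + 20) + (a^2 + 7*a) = 2*a^2 - 2*a + 20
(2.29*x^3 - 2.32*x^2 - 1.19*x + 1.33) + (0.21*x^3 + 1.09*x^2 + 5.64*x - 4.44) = 2.5*x^3 - 1.23*x^2 + 4.45*x - 3.11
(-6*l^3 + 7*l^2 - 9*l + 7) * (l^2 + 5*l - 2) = -6*l^5 - 23*l^4 + 38*l^3 - 52*l^2 + 53*l - 14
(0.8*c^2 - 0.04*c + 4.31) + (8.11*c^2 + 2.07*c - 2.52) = 8.91*c^2 + 2.03*c + 1.79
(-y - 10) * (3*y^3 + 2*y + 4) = -3*y^4 - 30*y^3 - 2*y^2 - 24*y - 40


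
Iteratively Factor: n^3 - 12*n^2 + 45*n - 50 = (n - 5)*(n^2 - 7*n + 10) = (n - 5)^2*(n - 2)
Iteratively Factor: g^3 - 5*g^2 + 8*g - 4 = (g - 2)*(g^2 - 3*g + 2) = (g - 2)^2*(g - 1)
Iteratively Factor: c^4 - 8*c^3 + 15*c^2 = (c)*(c^3 - 8*c^2 + 15*c) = c^2*(c^2 - 8*c + 15) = c^2*(c - 5)*(c - 3)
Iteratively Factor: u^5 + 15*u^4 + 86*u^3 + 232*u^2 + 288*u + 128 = (u + 4)*(u^4 + 11*u^3 + 42*u^2 + 64*u + 32) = (u + 2)*(u + 4)*(u^3 + 9*u^2 + 24*u + 16) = (u + 2)*(u + 4)^2*(u^2 + 5*u + 4) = (u + 2)*(u + 4)^3*(u + 1)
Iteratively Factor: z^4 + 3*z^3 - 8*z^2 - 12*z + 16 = (z + 4)*(z^3 - z^2 - 4*z + 4) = (z - 2)*(z + 4)*(z^2 + z - 2) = (z - 2)*(z - 1)*(z + 4)*(z + 2)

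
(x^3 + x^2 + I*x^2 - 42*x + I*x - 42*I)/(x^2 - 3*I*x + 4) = (x^2 + x - 42)/(x - 4*I)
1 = 1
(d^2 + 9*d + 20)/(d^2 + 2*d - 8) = (d + 5)/(d - 2)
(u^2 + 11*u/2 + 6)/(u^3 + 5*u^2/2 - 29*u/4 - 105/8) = 4*(u + 4)/(4*u^2 + 4*u - 35)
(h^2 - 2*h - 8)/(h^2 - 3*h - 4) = (h + 2)/(h + 1)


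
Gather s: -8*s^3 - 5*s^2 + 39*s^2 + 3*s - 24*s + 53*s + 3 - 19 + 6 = -8*s^3 + 34*s^2 + 32*s - 10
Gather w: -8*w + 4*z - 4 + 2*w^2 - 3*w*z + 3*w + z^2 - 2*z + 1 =2*w^2 + w*(-3*z - 5) + z^2 + 2*z - 3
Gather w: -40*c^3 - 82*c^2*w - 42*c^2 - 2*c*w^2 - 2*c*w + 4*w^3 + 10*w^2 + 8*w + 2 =-40*c^3 - 42*c^2 + 4*w^3 + w^2*(10 - 2*c) + w*(-82*c^2 - 2*c + 8) + 2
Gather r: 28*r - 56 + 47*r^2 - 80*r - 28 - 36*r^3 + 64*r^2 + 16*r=-36*r^3 + 111*r^2 - 36*r - 84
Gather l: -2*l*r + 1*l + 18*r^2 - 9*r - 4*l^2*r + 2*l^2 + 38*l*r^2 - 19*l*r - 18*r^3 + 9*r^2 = l^2*(2 - 4*r) + l*(38*r^2 - 21*r + 1) - 18*r^3 + 27*r^2 - 9*r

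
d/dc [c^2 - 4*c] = 2*c - 4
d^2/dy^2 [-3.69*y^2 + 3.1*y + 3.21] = -7.38000000000000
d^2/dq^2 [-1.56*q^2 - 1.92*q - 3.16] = -3.12000000000000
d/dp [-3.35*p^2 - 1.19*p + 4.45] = -6.7*p - 1.19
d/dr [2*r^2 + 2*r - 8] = 4*r + 2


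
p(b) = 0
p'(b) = 0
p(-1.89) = 0.00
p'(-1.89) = 0.00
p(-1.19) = 0.00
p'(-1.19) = 0.00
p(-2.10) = 0.00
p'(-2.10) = 0.00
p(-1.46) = 0.00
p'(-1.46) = 0.00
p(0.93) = 0.00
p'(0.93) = 0.00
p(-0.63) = 0.00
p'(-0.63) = 0.00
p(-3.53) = 0.00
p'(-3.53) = 0.00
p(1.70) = 0.00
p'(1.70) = 0.00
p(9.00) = 0.00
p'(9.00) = 0.00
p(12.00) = 0.00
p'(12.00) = 0.00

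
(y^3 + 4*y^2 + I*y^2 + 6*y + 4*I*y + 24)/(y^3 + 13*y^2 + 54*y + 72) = (y^2 + I*y + 6)/(y^2 + 9*y + 18)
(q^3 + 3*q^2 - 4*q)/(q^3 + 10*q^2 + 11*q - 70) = q*(q^2 + 3*q - 4)/(q^3 + 10*q^2 + 11*q - 70)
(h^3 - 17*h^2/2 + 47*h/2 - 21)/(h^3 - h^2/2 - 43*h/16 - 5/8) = 8*(2*h^2 - 13*h + 21)/(16*h^2 + 24*h + 5)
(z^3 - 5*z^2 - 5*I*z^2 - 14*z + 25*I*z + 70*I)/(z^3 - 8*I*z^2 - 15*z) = (z^2 - 5*z - 14)/(z*(z - 3*I))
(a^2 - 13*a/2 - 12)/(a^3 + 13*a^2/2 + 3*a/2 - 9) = (a - 8)/(a^2 + 5*a - 6)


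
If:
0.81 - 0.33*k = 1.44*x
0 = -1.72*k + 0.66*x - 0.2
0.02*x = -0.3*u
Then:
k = 0.09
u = -0.04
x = 0.54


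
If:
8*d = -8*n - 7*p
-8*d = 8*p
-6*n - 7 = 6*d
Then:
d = -4/3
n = 1/6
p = 4/3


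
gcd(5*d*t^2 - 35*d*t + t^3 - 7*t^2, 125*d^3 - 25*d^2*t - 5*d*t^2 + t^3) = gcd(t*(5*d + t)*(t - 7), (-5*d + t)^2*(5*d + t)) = 5*d + t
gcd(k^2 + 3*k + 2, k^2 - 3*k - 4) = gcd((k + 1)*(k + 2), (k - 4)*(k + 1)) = k + 1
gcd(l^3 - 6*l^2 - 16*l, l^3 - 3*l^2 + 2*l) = l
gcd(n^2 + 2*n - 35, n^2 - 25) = n - 5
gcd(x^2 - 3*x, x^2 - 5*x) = x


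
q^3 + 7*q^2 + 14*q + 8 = (q + 1)*(q + 2)*(q + 4)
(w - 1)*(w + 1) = w^2 - 1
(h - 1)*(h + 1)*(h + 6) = h^3 + 6*h^2 - h - 6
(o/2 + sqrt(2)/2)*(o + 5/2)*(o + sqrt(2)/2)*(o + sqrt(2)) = o^4/2 + 5*o^3/4 + 5*sqrt(2)*o^3/4 + 2*o^2 + 25*sqrt(2)*o^2/8 + sqrt(2)*o/2 + 5*o + 5*sqrt(2)/4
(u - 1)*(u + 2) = u^2 + u - 2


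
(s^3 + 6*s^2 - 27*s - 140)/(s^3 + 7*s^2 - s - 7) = (s^2 - s - 20)/(s^2 - 1)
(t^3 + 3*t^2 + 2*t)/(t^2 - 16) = t*(t^2 + 3*t + 2)/(t^2 - 16)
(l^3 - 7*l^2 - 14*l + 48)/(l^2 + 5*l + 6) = (l^2 - 10*l + 16)/(l + 2)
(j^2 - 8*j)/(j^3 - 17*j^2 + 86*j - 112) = j/(j^2 - 9*j + 14)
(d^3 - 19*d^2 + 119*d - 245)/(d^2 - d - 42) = (d^2 - 12*d + 35)/(d + 6)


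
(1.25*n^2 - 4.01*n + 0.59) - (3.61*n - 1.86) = 1.25*n^2 - 7.62*n + 2.45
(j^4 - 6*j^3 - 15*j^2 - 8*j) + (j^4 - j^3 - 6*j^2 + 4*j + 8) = 2*j^4 - 7*j^3 - 21*j^2 - 4*j + 8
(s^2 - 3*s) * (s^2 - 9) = s^4 - 3*s^3 - 9*s^2 + 27*s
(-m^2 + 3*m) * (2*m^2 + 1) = -2*m^4 + 6*m^3 - m^2 + 3*m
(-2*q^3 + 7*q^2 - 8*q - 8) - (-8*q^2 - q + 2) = -2*q^3 + 15*q^2 - 7*q - 10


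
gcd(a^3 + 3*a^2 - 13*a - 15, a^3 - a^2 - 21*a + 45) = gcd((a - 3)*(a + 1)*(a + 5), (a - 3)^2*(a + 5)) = a^2 + 2*a - 15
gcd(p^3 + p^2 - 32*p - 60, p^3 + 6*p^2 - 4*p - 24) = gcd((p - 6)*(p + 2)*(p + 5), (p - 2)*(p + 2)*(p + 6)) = p + 2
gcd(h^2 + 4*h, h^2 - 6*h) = h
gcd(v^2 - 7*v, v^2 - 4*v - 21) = v - 7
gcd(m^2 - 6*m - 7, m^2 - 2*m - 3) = m + 1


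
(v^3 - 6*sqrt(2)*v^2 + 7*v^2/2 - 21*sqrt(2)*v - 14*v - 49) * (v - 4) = v^4 - 6*sqrt(2)*v^3 - v^3/2 - 28*v^2 + 3*sqrt(2)*v^2 + 7*v + 84*sqrt(2)*v + 196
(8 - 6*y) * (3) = 24 - 18*y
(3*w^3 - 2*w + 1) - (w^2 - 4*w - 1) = 3*w^3 - w^2 + 2*w + 2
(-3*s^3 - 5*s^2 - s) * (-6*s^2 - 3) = 18*s^5 + 30*s^4 + 15*s^3 + 15*s^2 + 3*s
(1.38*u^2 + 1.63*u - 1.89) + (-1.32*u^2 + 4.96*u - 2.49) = 0.0599999999999998*u^2 + 6.59*u - 4.38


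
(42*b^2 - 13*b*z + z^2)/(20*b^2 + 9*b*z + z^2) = (42*b^2 - 13*b*z + z^2)/(20*b^2 + 9*b*z + z^2)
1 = 1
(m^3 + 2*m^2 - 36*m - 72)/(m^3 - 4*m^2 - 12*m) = (m + 6)/m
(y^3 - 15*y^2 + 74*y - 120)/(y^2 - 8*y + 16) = (y^2 - 11*y + 30)/(y - 4)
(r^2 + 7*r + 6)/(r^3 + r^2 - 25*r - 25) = (r + 6)/(r^2 - 25)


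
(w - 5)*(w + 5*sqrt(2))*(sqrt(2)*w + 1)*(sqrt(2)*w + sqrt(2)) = 2*w^4 - 8*w^3 + 11*sqrt(2)*w^3 - 44*sqrt(2)*w^2 - 55*sqrt(2)*w - 40*w - 50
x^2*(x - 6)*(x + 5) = x^4 - x^3 - 30*x^2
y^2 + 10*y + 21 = (y + 3)*(y + 7)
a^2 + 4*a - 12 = (a - 2)*(a + 6)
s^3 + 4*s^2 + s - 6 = (s - 1)*(s + 2)*(s + 3)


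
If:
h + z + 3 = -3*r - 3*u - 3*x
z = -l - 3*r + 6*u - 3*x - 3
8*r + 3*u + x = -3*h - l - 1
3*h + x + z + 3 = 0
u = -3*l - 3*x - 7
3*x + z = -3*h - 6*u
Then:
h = 900/379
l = -4887/758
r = -301/758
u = -743/758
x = 1683/379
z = -5520/379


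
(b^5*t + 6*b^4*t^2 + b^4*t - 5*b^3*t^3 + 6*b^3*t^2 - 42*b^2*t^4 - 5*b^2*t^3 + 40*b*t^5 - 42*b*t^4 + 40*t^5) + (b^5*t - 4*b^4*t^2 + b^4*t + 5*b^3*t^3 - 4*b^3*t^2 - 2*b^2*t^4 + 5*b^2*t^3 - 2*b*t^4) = 2*b^5*t + 2*b^4*t^2 + 2*b^4*t + 2*b^3*t^2 - 44*b^2*t^4 + 40*b*t^5 - 44*b*t^4 + 40*t^5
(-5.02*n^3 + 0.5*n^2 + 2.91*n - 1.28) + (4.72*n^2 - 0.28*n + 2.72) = -5.02*n^3 + 5.22*n^2 + 2.63*n + 1.44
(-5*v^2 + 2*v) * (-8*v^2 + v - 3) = 40*v^4 - 21*v^3 + 17*v^2 - 6*v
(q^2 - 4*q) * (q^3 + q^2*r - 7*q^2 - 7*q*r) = q^5 + q^4*r - 11*q^4 - 11*q^3*r + 28*q^3 + 28*q^2*r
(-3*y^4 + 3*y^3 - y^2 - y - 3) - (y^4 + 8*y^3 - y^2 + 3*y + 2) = -4*y^4 - 5*y^3 - 4*y - 5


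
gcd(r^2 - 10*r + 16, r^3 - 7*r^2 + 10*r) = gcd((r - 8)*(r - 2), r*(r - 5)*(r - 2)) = r - 2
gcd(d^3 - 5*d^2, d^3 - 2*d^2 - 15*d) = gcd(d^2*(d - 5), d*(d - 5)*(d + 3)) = d^2 - 5*d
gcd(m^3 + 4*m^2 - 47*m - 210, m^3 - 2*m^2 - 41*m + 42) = m^2 - m - 42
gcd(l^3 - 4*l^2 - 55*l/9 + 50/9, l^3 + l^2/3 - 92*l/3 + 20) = l^2 - 17*l/3 + 10/3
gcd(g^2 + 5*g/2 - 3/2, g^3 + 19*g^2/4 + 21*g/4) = g + 3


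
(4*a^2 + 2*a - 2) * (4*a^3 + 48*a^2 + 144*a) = 16*a^5 + 200*a^4 + 664*a^3 + 192*a^2 - 288*a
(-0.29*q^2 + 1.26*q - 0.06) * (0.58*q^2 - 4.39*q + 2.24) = -0.1682*q^4 + 2.0039*q^3 - 6.2158*q^2 + 3.0858*q - 0.1344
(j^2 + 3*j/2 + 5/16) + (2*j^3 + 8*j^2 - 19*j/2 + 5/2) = 2*j^3 + 9*j^2 - 8*j + 45/16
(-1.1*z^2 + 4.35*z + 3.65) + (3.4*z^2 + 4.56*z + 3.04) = 2.3*z^2 + 8.91*z + 6.69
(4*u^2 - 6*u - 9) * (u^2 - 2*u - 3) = 4*u^4 - 14*u^3 - 9*u^2 + 36*u + 27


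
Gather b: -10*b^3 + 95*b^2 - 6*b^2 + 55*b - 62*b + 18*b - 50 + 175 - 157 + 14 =-10*b^3 + 89*b^2 + 11*b - 18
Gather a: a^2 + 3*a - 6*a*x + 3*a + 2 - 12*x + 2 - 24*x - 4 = a^2 + a*(6 - 6*x) - 36*x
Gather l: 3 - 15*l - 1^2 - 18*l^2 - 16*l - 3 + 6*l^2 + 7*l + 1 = -12*l^2 - 24*l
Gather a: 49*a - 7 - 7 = 49*a - 14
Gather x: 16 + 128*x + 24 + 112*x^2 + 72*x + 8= 112*x^2 + 200*x + 48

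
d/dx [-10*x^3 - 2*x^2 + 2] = 2*x*(-15*x - 2)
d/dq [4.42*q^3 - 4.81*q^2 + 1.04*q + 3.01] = 13.26*q^2 - 9.62*q + 1.04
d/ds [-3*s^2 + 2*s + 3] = 2 - 6*s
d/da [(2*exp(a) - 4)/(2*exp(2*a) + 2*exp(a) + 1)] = (-4*exp(2*a) + 16*exp(a) + 10)*exp(a)/(4*exp(4*a) + 8*exp(3*a) + 8*exp(2*a) + 4*exp(a) + 1)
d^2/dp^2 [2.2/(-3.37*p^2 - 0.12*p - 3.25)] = (49.97036*p^2 + 1.77936*p - 2.2*(6.74*p + 0.12)*(13.48*p + 0.24) + 48.191)/(3.37*p^2 + 0.12*p + 3.25)^3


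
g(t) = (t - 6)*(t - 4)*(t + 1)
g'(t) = (t - 6)*(t - 4) + (t - 6)*(t + 1) + (t - 4)*(t + 1)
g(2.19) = 22.00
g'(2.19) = -11.03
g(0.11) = 25.43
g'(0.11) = 12.06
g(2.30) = 20.76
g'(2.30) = -11.53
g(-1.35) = -13.76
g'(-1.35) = 43.77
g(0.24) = 26.86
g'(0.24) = 9.85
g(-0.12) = 22.19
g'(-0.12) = 16.20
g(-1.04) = -1.42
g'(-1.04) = 35.96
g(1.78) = 26.04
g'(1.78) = -8.53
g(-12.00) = -3168.00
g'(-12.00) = 662.00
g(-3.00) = -126.00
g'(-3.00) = 95.00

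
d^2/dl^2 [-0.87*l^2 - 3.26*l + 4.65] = -1.74000000000000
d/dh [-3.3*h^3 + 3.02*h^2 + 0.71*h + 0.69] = -9.9*h^2 + 6.04*h + 0.71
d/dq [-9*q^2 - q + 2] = -18*q - 1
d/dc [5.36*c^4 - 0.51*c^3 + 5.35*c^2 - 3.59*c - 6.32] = 21.44*c^3 - 1.53*c^2 + 10.7*c - 3.59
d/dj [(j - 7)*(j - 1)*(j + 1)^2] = 4*j^3 - 18*j^2 - 16*j + 6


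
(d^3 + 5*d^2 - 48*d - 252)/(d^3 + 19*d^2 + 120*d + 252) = (d - 7)/(d + 7)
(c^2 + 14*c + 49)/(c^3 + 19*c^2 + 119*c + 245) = 1/(c + 5)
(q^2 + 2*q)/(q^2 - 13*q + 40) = q*(q + 2)/(q^2 - 13*q + 40)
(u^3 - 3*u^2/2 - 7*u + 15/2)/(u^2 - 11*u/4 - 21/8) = 4*(-2*u^3 + 3*u^2 + 14*u - 15)/(-8*u^2 + 22*u + 21)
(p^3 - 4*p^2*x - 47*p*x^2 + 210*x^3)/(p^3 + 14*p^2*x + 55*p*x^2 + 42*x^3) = (p^2 - 11*p*x + 30*x^2)/(p^2 + 7*p*x + 6*x^2)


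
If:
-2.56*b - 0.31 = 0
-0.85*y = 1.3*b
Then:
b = -0.12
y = 0.19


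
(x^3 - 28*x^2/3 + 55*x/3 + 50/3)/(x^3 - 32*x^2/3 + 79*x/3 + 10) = (3*x^2 - 13*x - 10)/(3*x^2 - 17*x - 6)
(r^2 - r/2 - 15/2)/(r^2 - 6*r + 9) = (r + 5/2)/(r - 3)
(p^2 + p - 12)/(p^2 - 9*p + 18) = (p + 4)/(p - 6)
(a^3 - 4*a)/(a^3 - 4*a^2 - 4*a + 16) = a/(a - 4)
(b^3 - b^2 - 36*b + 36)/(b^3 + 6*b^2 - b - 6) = (b - 6)/(b + 1)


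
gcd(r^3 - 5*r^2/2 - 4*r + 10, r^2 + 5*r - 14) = r - 2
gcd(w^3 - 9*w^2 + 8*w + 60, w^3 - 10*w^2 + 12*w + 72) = w^2 - 4*w - 12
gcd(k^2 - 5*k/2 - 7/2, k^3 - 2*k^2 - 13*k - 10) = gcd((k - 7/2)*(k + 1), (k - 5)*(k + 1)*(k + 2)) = k + 1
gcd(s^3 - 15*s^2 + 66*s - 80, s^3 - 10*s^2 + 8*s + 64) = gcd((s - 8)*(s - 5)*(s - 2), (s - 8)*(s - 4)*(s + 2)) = s - 8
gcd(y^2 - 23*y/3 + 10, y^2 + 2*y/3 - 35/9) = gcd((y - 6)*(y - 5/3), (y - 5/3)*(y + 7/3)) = y - 5/3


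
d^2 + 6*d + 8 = (d + 2)*(d + 4)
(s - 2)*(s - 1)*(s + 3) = s^3 - 7*s + 6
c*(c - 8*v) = c^2 - 8*c*v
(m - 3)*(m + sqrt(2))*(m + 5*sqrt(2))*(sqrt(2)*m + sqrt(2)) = sqrt(2)*m^4 - 2*sqrt(2)*m^3 + 12*m^3 - 24*m^2 + 7*sqrt(2)*m^2 - 36*m - 20*sqrt(2)*m - 30*sqrt(2)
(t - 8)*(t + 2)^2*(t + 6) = t^4 + 2*t^3 - 52*t^2 - 200*t - 192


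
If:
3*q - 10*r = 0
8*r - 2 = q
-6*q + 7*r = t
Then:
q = 10/7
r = 3/7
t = -39/7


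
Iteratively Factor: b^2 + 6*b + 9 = (b + 3)*(b + 3)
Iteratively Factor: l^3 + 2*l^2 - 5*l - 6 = (l + 1)*(l^2 + l - 6) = (l + 1)*(l + 3)*(l - 2)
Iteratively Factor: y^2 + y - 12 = (y - 3)*(y + 4)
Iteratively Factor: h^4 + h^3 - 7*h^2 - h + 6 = (h + 3)*(h^3 - 2*h^2 - h + 2) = (h - 1)*(h + 3)*(h^2 - h - 2) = (h - 2)*(h - 1)*(h + 3)*(h + 1)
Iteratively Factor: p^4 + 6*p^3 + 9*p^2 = (p + 3)*(p^3 + 3*p^2) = p*(p + 3)*(p^2 + 3*p) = p*(p + 3)^2*(p)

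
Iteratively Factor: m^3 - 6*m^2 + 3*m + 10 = (m - 2)*(m^2 - 4*m - 5) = (m - 2)*(m + 1)*(m - 5)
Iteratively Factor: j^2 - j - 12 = (j + 3)*(j - 4)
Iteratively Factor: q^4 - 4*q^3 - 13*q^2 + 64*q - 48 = (q - 4)*(q^3 - 13*q + 12) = (q - 4)*(q - 1)*(q^2 + q - 12) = (q - 4)*(q - 1)*(q + 4)*(q - 3)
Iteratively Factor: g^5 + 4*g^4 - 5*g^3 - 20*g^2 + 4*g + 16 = (g + 4)*(g^4 - 5*g^2 + 4) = (g + 1)*(g + 4)*(g^3 - g^2 - 4*g + 4) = (g + 1)*(g + 2)*(g + 4)*(g^2 - 3*g + 2) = (g - 1)*(g + 1)*(g + 2)*(g + 4)*(g - 2)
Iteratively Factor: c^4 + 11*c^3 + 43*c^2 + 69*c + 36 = (c + 3)*(c^3 + 8*c^2 + 19*c + 12) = (c + 3)^2*(c^2 + 5*c + 4) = (c + 1)*(c + 3)^2*(c + 4)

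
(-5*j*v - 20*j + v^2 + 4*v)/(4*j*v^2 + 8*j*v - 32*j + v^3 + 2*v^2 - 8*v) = (-5*j + v)/(4*j*v - 8*j + v^2 - 2*v)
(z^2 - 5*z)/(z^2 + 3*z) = (z - 5)/(z + 3)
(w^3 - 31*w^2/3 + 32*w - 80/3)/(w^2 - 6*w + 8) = (3*w^2 - 19*w + 20)/(3*(w - 2))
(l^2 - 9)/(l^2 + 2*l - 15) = (l + 3)/(l + 5)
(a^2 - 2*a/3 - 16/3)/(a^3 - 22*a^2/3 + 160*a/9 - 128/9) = 3*(a + 2)/(3*a^2 - 14*a + 16)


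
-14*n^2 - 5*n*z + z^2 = (-7*n + z)*(2*n + z)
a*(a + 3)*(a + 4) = a^3 + 7*a^2 + 12*a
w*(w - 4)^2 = w^3 - 8*w^2 + 16*w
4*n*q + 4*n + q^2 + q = (4*n + q)*(q + 1)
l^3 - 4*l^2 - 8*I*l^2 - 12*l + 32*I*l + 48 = (l - 4)*(l - 6*I)*(l - 2*I)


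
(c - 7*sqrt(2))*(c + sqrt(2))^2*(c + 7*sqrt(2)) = c^4 + 2*sqrt(2)*c^3 - 96*c^2 - 196*sqrt(2)*c - 196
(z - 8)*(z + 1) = z^2 - 7*z - 8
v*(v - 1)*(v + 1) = v^3 - v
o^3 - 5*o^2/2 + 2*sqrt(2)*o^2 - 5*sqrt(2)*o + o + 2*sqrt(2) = (o - 2)*(o - 1/2)*(o + 2*sqrt(2))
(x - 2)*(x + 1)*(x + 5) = x^3 + 4*x^2 - 7*x - 10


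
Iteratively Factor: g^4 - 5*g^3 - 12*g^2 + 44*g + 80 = (g + 2)*(g^3 - 7*g^2 + 2*g + 40) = (g - 5)*(g + 2)*(g^2 - 2*g - 8) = (g - 5)*(g - 4)*(g + 2)*(g + 2)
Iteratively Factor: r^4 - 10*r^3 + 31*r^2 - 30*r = (r)*(r^3 - 10*r^2 + 31*r - 30) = r*(r - 3)*(r^2 - 7*r + 10) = r*(r - 5)*(r - 3)*(r - 2)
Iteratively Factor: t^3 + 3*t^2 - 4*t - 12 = (t - 2)*(t^2 + 5*t + 6) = (t - 2)*(t + 3)*(t + 2)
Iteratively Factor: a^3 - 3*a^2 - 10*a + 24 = (a - 4)*(a^2 + a - 6) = (a - 4)*(a - 2)*(a + 3)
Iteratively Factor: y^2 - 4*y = (y - 4)*(y)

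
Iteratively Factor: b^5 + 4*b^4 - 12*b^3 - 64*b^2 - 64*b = (b + 2)*(b^4 + 2*b^3 - 16*b^2 - 32*b) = b*(b + 2)*(b^3 + 2*b^2 - 16*b - 32) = b*(b + 2)^2*(b^2 - 16) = b*(b + 2)^2*(b + 4)*(b - 4)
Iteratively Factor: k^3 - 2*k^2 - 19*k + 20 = (k - 5)*(k^2 + 3*k - 4) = (k - 5)*(k + 4)*(k - 1)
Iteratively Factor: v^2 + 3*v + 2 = (v + 1)*(v + 2)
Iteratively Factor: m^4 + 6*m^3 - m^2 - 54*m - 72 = (m + 4)*(m^3 + 2*m^2 - 9*m - 18) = (m + 3)*(m + 4)*(m^2 - m - 6) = (m + 2)*(m + 3)*(m + 4)*(m - 3)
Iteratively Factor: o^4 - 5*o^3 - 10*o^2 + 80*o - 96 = (o - 4)*(o^3 - o^2 - 14*o + 24) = (o - 4)*(o + 4)*(o^2 - 5*o + 6) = (o - 4)*(o - 3)*(o + 4)*(o - 2)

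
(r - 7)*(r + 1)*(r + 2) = r^3 - 4*r^2 - 19*r - 14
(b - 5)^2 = b^2 - 10*b + 25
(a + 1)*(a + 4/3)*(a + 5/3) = a^3 + 4*a^2 + 47*a/9 + 20/9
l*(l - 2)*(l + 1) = l^3 - l^2 - 2*l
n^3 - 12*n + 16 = (n - 2)^2*(n + 4)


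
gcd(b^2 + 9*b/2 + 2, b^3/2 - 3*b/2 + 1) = 1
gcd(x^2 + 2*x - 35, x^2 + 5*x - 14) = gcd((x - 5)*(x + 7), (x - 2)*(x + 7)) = x + 7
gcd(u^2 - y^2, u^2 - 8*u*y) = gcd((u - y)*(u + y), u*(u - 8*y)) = 1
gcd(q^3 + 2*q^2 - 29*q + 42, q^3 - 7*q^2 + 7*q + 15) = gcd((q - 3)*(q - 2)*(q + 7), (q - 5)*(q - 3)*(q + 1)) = q - 3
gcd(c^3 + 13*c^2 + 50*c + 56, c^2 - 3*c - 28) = c + 4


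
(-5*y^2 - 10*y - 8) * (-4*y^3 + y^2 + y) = 20*y^5 + 35*y^4 + 17*y^3 - 18*y^2 - 8*y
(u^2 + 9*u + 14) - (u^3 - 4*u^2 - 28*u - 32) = -u^3 + 5*u^2 + 37*u + 46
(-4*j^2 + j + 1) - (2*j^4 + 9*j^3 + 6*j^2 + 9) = -2*j^4 - 9*j^3 - 10*j^2 + j - 8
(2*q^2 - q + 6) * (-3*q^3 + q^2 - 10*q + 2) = -6*q^5 + 5*q^4 - 39*q^3 + 20*q^2 - 62*q + 12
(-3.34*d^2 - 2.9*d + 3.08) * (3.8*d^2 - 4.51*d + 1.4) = -12.692*d^4 + 4.0434*d^3 + 20.107*d^2 - 17.9508*d + 4.312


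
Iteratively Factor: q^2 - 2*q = (q)*(q - 2)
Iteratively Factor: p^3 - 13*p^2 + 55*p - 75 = (p - 5)*(p^2 - 8*p + 15) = (p - 5)^2*(p - 3)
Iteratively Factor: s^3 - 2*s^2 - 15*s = (s)*(s^2 - 2*s - 15) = s*(s + 3)*(s - 5)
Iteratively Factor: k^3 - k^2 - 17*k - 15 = (k - 5)*(k^2 + 4*k + 3) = (k - 5)*(k + 1)*(k + 3)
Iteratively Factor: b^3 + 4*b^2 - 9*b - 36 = (b + 3)*(b^2 + b - 12) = (b + 3)*(b + 4)*(b - 3)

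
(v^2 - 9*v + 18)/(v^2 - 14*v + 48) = (v - 3)/(v - 8)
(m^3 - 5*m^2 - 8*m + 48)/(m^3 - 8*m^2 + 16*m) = (m + 3)/m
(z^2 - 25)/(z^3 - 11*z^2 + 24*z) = (z^2 - 25)/(z*(z^2 - 11*z + 24))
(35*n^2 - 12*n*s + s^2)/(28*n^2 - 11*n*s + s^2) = (-5*n + s)/(-4*n + s)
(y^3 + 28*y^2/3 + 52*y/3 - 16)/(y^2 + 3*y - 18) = (3*y^2 + 10*y - 8)/(3*(y - 3))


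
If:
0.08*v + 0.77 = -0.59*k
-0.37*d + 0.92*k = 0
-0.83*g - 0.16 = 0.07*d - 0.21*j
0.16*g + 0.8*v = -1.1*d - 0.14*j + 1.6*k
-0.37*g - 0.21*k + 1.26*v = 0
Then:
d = -3.35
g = 1.86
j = 6.98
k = -1.35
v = 0.32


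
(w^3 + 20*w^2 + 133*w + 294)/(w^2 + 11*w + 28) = (w^2 + 13*w + 42)/(w + 4)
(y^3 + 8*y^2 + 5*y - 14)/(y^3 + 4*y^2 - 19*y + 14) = (y + 2)/(y - 2)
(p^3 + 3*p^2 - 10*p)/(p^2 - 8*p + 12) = p*(p + 5)/(p - 6)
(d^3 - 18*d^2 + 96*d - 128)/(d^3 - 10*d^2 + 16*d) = (d - 8)/d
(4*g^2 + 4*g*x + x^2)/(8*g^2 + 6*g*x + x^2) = (2*g + x)/(4*g + x)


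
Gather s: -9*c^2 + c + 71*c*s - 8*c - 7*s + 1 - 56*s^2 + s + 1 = -9*c^2 - 7*c - 56*s^2 + s*(71*c - 6) + 2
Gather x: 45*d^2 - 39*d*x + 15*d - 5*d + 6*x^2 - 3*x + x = 45*d^2 + 10*d + 6*x^2 + x*(-39*d - 2)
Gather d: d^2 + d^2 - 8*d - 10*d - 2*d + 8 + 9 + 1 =2*d^2 - 20*d + 18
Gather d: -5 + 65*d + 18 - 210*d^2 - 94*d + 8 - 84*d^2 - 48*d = -294*d^2 - 77*d + 21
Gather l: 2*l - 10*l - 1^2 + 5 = 4 - 8*l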